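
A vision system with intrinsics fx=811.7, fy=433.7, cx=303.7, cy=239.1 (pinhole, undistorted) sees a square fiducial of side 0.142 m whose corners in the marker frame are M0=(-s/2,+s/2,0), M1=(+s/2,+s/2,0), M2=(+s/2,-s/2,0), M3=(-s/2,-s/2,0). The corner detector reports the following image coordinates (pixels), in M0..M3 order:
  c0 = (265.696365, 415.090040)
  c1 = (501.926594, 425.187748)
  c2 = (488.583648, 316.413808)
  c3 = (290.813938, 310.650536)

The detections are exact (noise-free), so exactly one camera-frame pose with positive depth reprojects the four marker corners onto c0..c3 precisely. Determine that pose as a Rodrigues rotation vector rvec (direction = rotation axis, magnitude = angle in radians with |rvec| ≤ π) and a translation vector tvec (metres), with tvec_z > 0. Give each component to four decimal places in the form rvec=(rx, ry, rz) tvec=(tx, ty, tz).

rvec=(-0.7459, 0.0853, 0.0742) tvec=(0.0542, 0.1524, 0.5378)

Intrinsics K: fx=811.7, fy=433.7, cx=303.7, cy=239.1
Marker side s = 0.142 m; corners in marker frame (Z=0):
  M0 = (-0.0710, +0.0710, 0)
  M1 = (+0.0710, +0.0710, 0)
  M2 = (+0.0710, -0.0710, 0)
  M3 = (-0.0710, -0.0710, 0)
Detected image corners:
  c0 = (265.696365, 415.090040) px
  c1 = (501.926594, 425.187748) px
  c2 = (488.583648, 316.413808) px
  c3 = (290.813938, 310.650536) px
Planar DLT: solve 8×8 A·h = b for H (H[2,2]=1):
  H  [+1441.44052 -528.07132 +385.52966]
  H  [-16.34026 +290.75453 +362.03767]
  H  [-0.19309 -1.25339 +1.00000]
B = K⁻¹H; ‖b₁‖=1.859404, ‖b₂‖=1.859404; λ = 2/(‖b₁‖+‖b₂‖) = 0.537807, sign → tz>0 ⇒ λ=+0.537807
r₁ = λ·B[:,0] = (+0.99391,+0.03699,-0.10384); r₂ = λ·B[:,1] = (-0.09767,+0.73217,-0.67408)
r₃ = r₁×r₂ = (+0.05110,+0.68012,+0.73132); SVD([r₁ r₂ r₃]) → R = UVᵀ:
  R  [+0.99391 -0.09767 +0.05110]
  R  [+0.03699 +0.73217 +0.68012]
  R  [-0.10384 -0.67408 +0.73132]
t = (+0.05422, +0.15245, +0.53781) m
tr R = 2.457398; θ = arccos((tr R − 1)/2) = 0.754376 rad = 43.223°
axis k = ((R−Rᵀ)₃₂, (R−Rᵀ)₁₃, (R−Rᵀ)₂₁) / (2 sinθ) = (-0.988705, +0.113123, +0.098316)
rvec = θ·k = (-0.745855, +0.085338, +0.074167)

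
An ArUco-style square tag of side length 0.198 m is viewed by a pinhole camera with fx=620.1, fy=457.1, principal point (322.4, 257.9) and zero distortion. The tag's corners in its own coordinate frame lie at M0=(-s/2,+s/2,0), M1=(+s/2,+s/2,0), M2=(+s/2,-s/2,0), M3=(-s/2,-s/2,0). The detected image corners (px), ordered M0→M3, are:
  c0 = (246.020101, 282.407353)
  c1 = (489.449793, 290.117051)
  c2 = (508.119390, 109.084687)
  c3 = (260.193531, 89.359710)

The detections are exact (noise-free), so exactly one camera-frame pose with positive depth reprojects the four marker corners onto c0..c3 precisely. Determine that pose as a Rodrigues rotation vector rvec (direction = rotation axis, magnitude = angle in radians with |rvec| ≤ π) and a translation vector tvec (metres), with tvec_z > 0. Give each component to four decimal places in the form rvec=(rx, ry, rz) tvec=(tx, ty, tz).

rvec=(0.0598, -0.1529, 0.0563) tvec=(0.0450, -0.0680, 0.4866)

Intrinsics K: fx=620.1, fy=457.1, cx=322.4, cy=257.9
Marker side s = 0.198 m; corners in marker frame (Z=0):
  M0 = (-0.0990, +0.0990, 0)
  M1 = (+0.0990, +0.0990, 0)
  M2 = (+0.0990, -0.0990, 0)
  M3 = (-0.0990, -0.0990, 0)
Detected image corners:
  c0 = (246.020101, 282.407353) px
  c1 = (489.449793, 290.117051) px
  c2 = (508.119390, 109.084687) px
  c3 = (260.193531, 89.359710) px
Planar DLT: solve 8×8 A·h = b for H (H[2,2]=1):
  H  [+1359.50997 -40.60021 +379.69764]
  H  [+129.86640 +965.58457 +194.00823]
  H  [+0.31611 +0.11356 +1.00000]
B = K⁻¹H; ‖b₁‖=2.055264, ‖b₂‖=2.055264; λ = 2/(‖b₁‖+‖b₂‖) = 0.486556, sign → tz>0 ⇒ λ=+0.486556
r₁ = λ·B[:,0] = (+0.98676,+0.05146,+0.15381); r₂ = λ·B[:,1] = (-0.06058,+0.99663,+0.05525)
r₃ = r₁×r₂ = (-0.15044,-0.06384,+0.98656); SVD([r₁ r₂ r₃]) → R = UVᵀ:
  R  [+0.98676 -0.06058 -0.15044]
  R  [+0.05146 +0.99663 -0.06384]
  R  [+0.15381 +0.05525 +0.98656]
t = (+0.04496, -0.06801, +0.48656) m
tr R = 2.969948; θ = arccos((tr R − 1)/2) = 0.173572 rad = 9.945°
axis k = ((R−Rᵀ)₃₂, (R−Rᵀ)₁₃, (R−Rᵀ)₂₁) / (2 sinθ) = (+0.344790, -0.880853, +0.324373)
rvec = θ·k = (+0.059846, -0.152892, +0.056302)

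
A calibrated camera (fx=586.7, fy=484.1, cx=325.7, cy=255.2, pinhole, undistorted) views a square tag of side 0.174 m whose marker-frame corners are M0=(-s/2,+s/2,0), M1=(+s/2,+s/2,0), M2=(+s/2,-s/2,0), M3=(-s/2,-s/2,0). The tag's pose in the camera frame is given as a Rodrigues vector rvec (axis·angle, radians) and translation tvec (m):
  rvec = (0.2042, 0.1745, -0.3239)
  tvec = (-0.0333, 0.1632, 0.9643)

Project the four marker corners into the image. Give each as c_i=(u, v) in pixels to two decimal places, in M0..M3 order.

c0=(275.30, 386.22) c1=(372.55, 365.00) c2=(337.67, 284.63) c3=(238.71, 309.42)

Intrinsics K: fx=586.7, fy=484.1, cx=325.7, cy=255.2
Marker side s = 0.174 m; corners in marker frame (Z=0):
  M0 = (-0.0870, +0.0870, 0)
  M1 = (+0.0870, +0.0870, 0)
  M2 = (+0.0870, -0.0870, 0)
  M3 = (-0.0870, -0.0870, 0)
rvec = (0.2042, 0.1745, -0.3239), |rvec| = θ = 0.42078 rad = 24.109°
Rodrigues: sinθ=0.40848, 1−cosθ=0.08723; R = I + sinθ·[k]× + (1−cosθ)·[k]×²:
    [+0.93331 +0.33198 +0.13681]
    [-0.29687 +0.92777 -0.22607]
    [-0.20198 +0.17038 +0.96446]
t = (-0.0333, 0.1632, 0.9643) m
M0: Pc = R·M0+t = (-0.08562, +0.26974, +0.99670); u = 586.7·(-0.08562)/0.99670 + 325.7 = 275.3027, v = 484.1·(+0.26974)/0.99670 + 255.2 = 386.2159
M1: Pc = R·M1+t = (+0.07678, +0.21809, +0.96155); u = 586.7·(+0.07678)/0.96155 + 325.7 = 372.5484, v = 484.1·(+0.21809)/0.96155 + 255.2 = 364.9982
M2: Pc = R·M2+t = (+0.01902, +0.05666, +0.93190); u = 586.7·(+0.01902)/0.93190 + 325.7 = 337.6718, v = 484.1·(+0.05666)/0.93190 + 255.2 = 284.6314
M3: Pc = R·M3+t = (-0.14338, +0.10831, +0.96705); u = 586.7·(-0.14338)/0.96705 + 325.7 = 238.7123, v = 484.1·(+0.10831)/0.96705 + 255.2 = 309.4203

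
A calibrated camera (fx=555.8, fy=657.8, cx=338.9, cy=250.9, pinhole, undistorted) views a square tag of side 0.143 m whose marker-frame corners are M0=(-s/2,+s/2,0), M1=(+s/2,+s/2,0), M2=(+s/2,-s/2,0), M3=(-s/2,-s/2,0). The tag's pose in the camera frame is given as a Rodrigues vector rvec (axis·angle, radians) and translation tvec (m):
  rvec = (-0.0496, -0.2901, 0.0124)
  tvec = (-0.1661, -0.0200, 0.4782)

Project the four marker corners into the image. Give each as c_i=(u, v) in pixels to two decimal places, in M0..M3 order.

Intrinsics K: fx=555.8, fy=657.8, cx=338.9, cy=250.9
Marker side s = 0.143 m; corners in marker frame (Z=0):
  M0 = (-0.0715, +0.0715, 0)
  M1 = (+0.0715, +0.0715, 0)
  M2 = (+0.0715, -0.0715, 0)
  M3 = (-0.0715, -0.0715, 0)
rvec = (-0.0496, -0.2901, 0.0124), |rvec| = θ = 0.29457 rad = 16.878°
Rodrigues: sinθ=0.29033, 1−cosθ=0.04307; R = I + sinθ·[k]× + (1−cosθ)·[k]×²:
    [+0.95815 -0.00508 -0.28623]
    [+0.01936 +0.99870 +0.04710]
    [+0.28562 -0.05067 +0.95700]
t = (-0.1661, -0.0200, 0.4782) m
M0: Pc = R·M0+t = (-0.23497, +0.05002, +0.45416); u = 555.8·(-0.23497)/0.45416 + 338.9 = 51.3404, v = 657.8·(+0.05002)/0.45416 + 250.9 = 323.3530
M1: Pc = R·M1+t = (-0.09796, +0.05279, +0.49500); u = 555.8·(-0.09796)/0.49500 + 338.9 = 228.9124, v = 657.8·(+0.05279)/0.49500 + 250.9 = 321.0546
M2: Pc = R·M2+t = (-0.09723, -0.09002, +0.50224); u = 555.8·(-0.09723)/0.50224 + 338.9 = 231.3030, v = 657.8·(-0.09002)/0.50224 + 250.9 = 132.9955
M3: Pc = R·M3+t = (-0.23424, -0.09279, +0.46140); u = 555.8·(-0.23424)/0.46140 + 338.9 = 56.7312, v = 657.8·(-0.09279)/0.46140 + 250.9 = 118.6108

c0=(51.34, 323.35) c1=(228.91, 321.05) c2=(231.30, 133.00) c3=(56.73, 118.61)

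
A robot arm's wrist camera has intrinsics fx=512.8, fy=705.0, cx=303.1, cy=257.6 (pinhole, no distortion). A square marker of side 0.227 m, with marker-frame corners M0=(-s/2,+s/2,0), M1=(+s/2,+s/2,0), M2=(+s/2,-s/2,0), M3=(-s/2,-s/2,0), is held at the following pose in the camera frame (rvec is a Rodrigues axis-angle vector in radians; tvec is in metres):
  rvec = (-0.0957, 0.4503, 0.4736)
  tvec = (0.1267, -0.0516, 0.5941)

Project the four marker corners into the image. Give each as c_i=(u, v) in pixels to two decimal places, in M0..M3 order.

c0=(290.61, 259.30) c1=(457.72, 382.52) c2=(557.46, 121.48) c3=(374.02, 38.25)

Intrinsics K: fx=512.8, fy=705.0, cx=303.1, cy=257.6
Marker side s = 0.227 m; corners in marker frame (Z=0):
  M0 = (-0.1135, +0.1135, 0)
  M1 = (+0.1135, +0.1135, 0)
  M2 = (+0.1135, -0.1135, 0)
  M3 = (-0.1135, -0.1135, 0)
rvec = (-0.0957, 0.4503, 0.4736), |rvec| = θ = 0.66047 rad = 37.842°
Rodrigues: sinθ=0.61349, 1−cosθ=0.21030; R = I + sinθ·[k]× + (1−cosθ)·[k]×²:
    [+0.79412 -0.46069 +0.39642]
    [+0.41914 +0.88745 +0.19170]
    [-0.44012 +0.01392 +0.89783]
t = (0.1267, -0.0516, 0.5941) m
M0: Pc = R·M0+t = (-0.01572, +0.00155, +0.64563); u = 512.8·(-0.01572)/0.64563 + 303.1 = 290.6142, v = 705.0·(+0.00155)/0.64563 + 257.6 = 259.2971
M1: Pc = R·M1+t = (+0.16454, +0.09670, +0.54573); u = 512.8·(+0.16454)/0.54573 + 303.1 = 457.7167, v = 705.0·(+0.09670)/0.54573 + 257.6 = 382.5199
M2: Pc = R·M2+t = (+0.26912, -0.10475, +0.54257); u = 512.8·(+0.26912)/0.54257 + 303.1 = 557.4553, v = 705.0·(-0.10475)/0.54257 + 257.6 = 121.4846
M3: Pc = R·M3+t = (+0.08886, -0.19990, +0.64247); u = 512.8·(+0.08886)/0.64247 + 303.1 = 374.0214, v = 705.0·(-0.19990)/0.64247 + 257.6 = 38.2477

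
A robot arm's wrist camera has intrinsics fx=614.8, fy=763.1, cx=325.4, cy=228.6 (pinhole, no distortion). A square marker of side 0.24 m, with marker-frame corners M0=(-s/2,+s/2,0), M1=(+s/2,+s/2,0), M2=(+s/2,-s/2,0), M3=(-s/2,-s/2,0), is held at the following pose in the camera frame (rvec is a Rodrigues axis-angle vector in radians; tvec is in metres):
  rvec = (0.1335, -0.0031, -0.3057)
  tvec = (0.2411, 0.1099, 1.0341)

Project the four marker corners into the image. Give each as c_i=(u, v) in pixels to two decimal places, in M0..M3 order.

Intrinsics K: fx=614.8, fy=763.1, cx=325.4, cy=228.6
Marker side s = 0.24 m; corners in marker frame (Z=0):
  M0 = (-0.1200, +0.1200, 0)
  M1 = (+0.1200, +0.1200, 0)
  M2 = (+0.1200, -0.1200, 0)
  M3 = (-0.1200, -0.1200, 0)
rvec = (0.1335, -0.0031, -0.3057), |rvec| = θ = 0.33359 rad = 19.113°
Rodrigues: sinθ=0.32744, 1−cosθ=0.05513; R = I + sinθ·[k]× + (1−cosθ)·[k]×²:
    [+0.95370 +0.29986 -0.02326]
    [-0.30027 +0.94488 -0.13057]
    [-0.01717 +0.13151 +0.99117]
t = (0.2411, 0.1099, 1.0341) m
M0: Pc = R·M0+t = (+0.16264, +0.25932, +1.05194); u = 614.8·(+0.16264)/1.05194 + 325.4 = 420.4530, v = 763.1·(+0.25932)/1.05194 + 228.6 = 416.7140
M1: Pc = R·M1+t = (+0.39153, +0.18725, +1.04782); u = 614.8·(+0.39153)/1.04782 + 325.4 = 555.1253, v = 763.1·(+0.18725)/1.04782 + 228.6 = 364.9716
M2: Pc = R·M2+t = (+0.31956, -0.03952, +1.01626); u = 614.8·(+0.31956)/1.01626 + 325.4 = 518.7232, v = 763.1·(-0.03952)/1.01626 + 228.6 = 198.9269
M3: Pc = R·M3+t = (+0.09067, +0.03255, +1.02038); u = 614.8·(+0.09067)/1.02038 + 325.4 = 380.0324, v = 763.1·(+0.03255)/1.02038 + 228.6 = 252.9404

c0=(420.45, 416.71) c1=(555.13, 364.97) c2=(518.72, 198.93) c3=(380.03, 252.94)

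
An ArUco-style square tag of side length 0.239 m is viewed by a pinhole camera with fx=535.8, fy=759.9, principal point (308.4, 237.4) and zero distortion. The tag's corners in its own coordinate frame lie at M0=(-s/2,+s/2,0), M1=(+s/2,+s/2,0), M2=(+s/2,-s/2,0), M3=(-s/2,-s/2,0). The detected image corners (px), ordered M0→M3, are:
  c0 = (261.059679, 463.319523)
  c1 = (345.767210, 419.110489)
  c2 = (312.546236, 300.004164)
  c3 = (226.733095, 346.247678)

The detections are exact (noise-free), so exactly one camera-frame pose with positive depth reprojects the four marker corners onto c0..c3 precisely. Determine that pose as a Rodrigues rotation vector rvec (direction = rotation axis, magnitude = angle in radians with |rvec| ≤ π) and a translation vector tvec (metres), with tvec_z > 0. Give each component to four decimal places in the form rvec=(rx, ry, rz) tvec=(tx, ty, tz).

Intrinsics K: fx=535.8, fy=759.9, cx=308.4, cy=237.4
Marker side s = 0.239 m; corners in marker frame (Z=0):
  M0 = (-0.1195, +0.1195, 0)
  M1 = (+0.1195, +0.1195, 0)
  M2 = (+0.1195, -0.1195, 0)
  M3 = (-0.1195, -0.1195, 0)
Detected image corners:
  c0 = (261.059679, 463.319523) px
  c1 = (345.767210, 419.110489) px
  c2 = (312.546236, 300.004164) px
  c3 = (226.733095, 346.247678) px
Planar DLT: solve 8×8 A·h = b for H (H[2,2]=1):
  H  [+343.95396 +161.92744 +286.44472]
  H  [-206.21934 +521.55331 +382.79818]
  H  [-0.04455 +0.07190 +1.00000]
B = K⁻¹H; ‖b₁‖=0.716896, ‖b₂‖=0.716896; λ = 2/(‖b₁‖+‖b₂‖) = 1.394902, sign → tz>0 ⇒ λ=+1.394902
r₁ = λ·B[:,0] = (+0.93122,-0.35913,-0.06214); r₂ = λ·B[:,1] = (+0.36383,+0.92605,+0.10030)
r₃ = r₁×r₂ = (+0.02152,-0.11601,+0.99302); SVD([r₁ r₂ r₃]) → R = UVᵀ:
  R  [+0.93122 +0.36383 +0.02152]
  R  [-0.35913 +0.92605 -0.11601]
  R  [-0.06214 +0.10030 +0.99302]
t = (-0.05716, +0.26690, +1.39490) m
tr R = 2.850280; θ = arccos((tr R − 1)/2) = 0.389392 rad = 22.310°
axis k = ((R−Rᵀ)₃₂, (R−Rᵀ)₁₃, (R−Rᵀ)₂₁) / (2 sinθ) = (+0.284893, +0.110191, -0.952205)
rvec = θ·k = (+0.110935, +0.042907, -0.370781)

rvec=(0.1109, 0.0429, -0.3708) tvec=(-0.0572, 0.2669, 1.3949)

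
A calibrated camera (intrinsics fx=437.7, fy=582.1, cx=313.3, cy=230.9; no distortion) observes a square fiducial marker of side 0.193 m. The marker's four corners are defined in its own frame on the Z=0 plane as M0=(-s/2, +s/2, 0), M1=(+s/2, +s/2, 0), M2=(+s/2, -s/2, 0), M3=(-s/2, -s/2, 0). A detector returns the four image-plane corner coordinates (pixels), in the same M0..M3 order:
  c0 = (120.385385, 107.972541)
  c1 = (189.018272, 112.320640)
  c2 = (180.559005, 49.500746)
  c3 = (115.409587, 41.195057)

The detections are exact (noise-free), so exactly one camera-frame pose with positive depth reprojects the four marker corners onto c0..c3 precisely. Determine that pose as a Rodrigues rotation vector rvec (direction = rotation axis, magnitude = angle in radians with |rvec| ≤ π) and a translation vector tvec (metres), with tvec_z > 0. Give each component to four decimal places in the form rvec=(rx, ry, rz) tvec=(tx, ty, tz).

Intrinsics K: fx=437.7, fy=582.1, cx=313.3, cy=230.9
Marker side s = 0.193 m; corners in marker frame (Z=0):
  M0 = (-0.0965, +0.0965, 0)
  M1 = (+0.0965, +0.0965, 0)
  M2 = (+0.0965, -0.0965, 0)
  M3 = (-0.0965, -0.0965, 0)
Detected image corners:
  c0 = (120.385385, 107.972541) px
  c1 = (189.018272, 112.320640) px
  c2 = (180.559005, 49.500746) px
  c3 = (115.409587, 41.195057) px
Planar DLT: solve 8×8 A·h = b for H (H[2,2]=1):
  H  [+398.71476 -10.99077 +152.36167]
  H  [+59.99866 +311.72067 +76.90061]
  H  [+0.34619 -0.30459 +1.00000]
B = K⁻¹H; ‖b₁‖=0.748843, ‖b₂‖=0.748843; λ = 2/(‖b₁‖+‖b₂‖) = 1.335393, sign → tz>0 ⇒ λ=+1.335393
r₁ = λ·B[:,0] = (+0.88554,-0.04574,+0.46230); r₂ = λ·B[:,1] = (+0.25762,+0.87646,-0.40675)
r₃ = r₁×r₂ = (-0.38659,+0.47929,+0.78793); SVD([r₁ r₂ r₃]) → R = UVᵀ:
  R  [+0.88554 +0.25762 -0.38659]
  R  [-0.04574 +0.87646 +0.47929]
  R  [+0.46230 -0.40675 +0.78793]
t = (-0.49101, -0.35329, +1.33539) m
tr R = 2.549932; θ = arccos((tr R − 1)/2) = 0.684135 rad = 39.198°
axis k = ((R−Rᵀ)₃₂, (R−Rᵀ)₁₃, (R−Rᵀ)₂₁) / (2 sinθ) = (-0.700981, -0.671586, -0.239994)
rvec = θ·k = (-0.479566, -0.459456, -0.164188)

rvec=(-0.4796, -0.4595, -0.1642) tvec=(-0.4910, -0.3533, 1.3354)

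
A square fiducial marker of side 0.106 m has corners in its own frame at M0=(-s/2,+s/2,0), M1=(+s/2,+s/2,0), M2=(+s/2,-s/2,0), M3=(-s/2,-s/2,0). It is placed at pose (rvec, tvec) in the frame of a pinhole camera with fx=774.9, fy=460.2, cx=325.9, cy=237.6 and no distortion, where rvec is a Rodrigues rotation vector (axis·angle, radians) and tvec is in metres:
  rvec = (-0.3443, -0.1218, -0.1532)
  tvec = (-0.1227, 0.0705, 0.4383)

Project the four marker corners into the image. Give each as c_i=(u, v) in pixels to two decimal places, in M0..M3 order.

Intrinsics K: fx=774.9, fy=460.2, cx=325.9, cy=237.6
Marker side s = 0.106 m; corners in marker frame (Z=0):
  M0 = (-0.0530, +0.0530, 0)
  M1 = (+0.0530, +0.0530, 0)
  M2 = (+0.0530, -0.0530, 0)
  M3 = (-0.0530, -0.0530, 0)
rvec = (-0.3443, -0.1218, -0.1532), |rvec| = θ = 0.39604 rad = 22.691°
Rodrigues: sinθ=0.38577, 1−cosθ=0.07740; R = I + sinθ·[k]× + (1−cosθ)·[k]×²:
    [+0.98110 +0.16992 -0.09261]
    [-0.12853 +0.92992 +0.34458]
    [+0.14467 -0.32616 +0.93418]
t = (-0.1227, 0.0705, 0.4383) m
M0: Pc = R·M0+t = (-0.16569, +0.12660, +0.41335); u = 774.9·(-0.16569)/0.41335 + 325.9 = 15.2765, v = 460.2·(+0.12660)/0.41335 + 237.6 = 378.5480
M1: Pc = R·M1+t = (-0.06170, +0.11297, +0.42868); u = 774.9·(-0.06170)/0.42868 + 325.9 = 214.3759, v = 460.2·(+0.11297)/0.42868 + 237.6 = 358.8799
M2: Pc = R·M2+t = (-0.07971, +0.01440, +0.46325); u = 774.9·(-0.07971)/0.46325 + 325.9 = 192.5703, v = 460.2·(+0.01440)/0.46325 + 237.6 = 251.9073
M3: Pc = R·M3+t = (-0.18370, +0.02803, +0.44792); u = 774.9·(-0.18370)/0.44792 + 325.9 = 8.0921, v = 460.2·(+0.02803)/0.44792 + 237.6 = 266.3950

c0=(15.28, 378.55) c1=(214.38, 358.88) c2=(192.57, 251.91) c3=(8.09, 266.39)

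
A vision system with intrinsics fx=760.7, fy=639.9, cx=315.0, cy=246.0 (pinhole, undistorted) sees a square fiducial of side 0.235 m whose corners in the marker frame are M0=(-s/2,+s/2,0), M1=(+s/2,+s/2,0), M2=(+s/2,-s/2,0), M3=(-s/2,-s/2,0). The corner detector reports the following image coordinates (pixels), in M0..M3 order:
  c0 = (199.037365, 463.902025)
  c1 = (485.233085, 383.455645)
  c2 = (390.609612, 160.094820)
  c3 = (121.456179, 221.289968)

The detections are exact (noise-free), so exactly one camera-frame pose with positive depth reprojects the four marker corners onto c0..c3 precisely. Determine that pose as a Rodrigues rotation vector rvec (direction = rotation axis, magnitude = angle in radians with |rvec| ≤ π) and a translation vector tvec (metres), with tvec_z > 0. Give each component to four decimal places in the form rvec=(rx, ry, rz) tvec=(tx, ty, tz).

rvec=(-0.2315, -0.1223, -0.2947) tvec=(-0.0110, 0.0533, 0.6143)

Intrinsics K: fx=760.7, fy=639.9, cx=315.0, cy=246.0
Marker side s = 0.235 m; corners in marker frame (Z=0):
  M0 = (-0.1175, +0.1175, 0)
  M1 = (+0.1175, +0.1175, 0)
  M2 = (+0.1175, -0.1175, 0)
  M3 = (-0.1175, -0.1175, 0)
Detected image corners:
  c0 = (199.037365, 463.902025) px
  c1 = (485.233085, 383.455645) px
  c2 = (390.609612, 160.094820) px
  c3 = (121.456179, 221.289968) px
Planar DLT: solve 8×8 A·h = b for H (H[2,2]=1):
  H  [+1254.55655 +266.26945 +301.43104]
  H  [-223.31728 +886.31017 +301.51976]
  H  [+0.24877 -0.33831 +1.00000]
B = K⁻¹H; ‖b₁‖=1.627977, ‖b₂‖=1.627977; λ = 2/(‖b₁‖+‖b₂‖) = 0.614259, sign → tz>0 ⇒ λ=+0.614259
r₁ = λ·B[:,0] = (+0.94977,-0.27311,+0.15281); r₂ = λ·B[:,1] = (+0.30106,+0.93069,-0.20781)
r₃ = r₁×r₂ = (-0.08546,+0.24338,+0.96616); SVD([r₁ r₂ r₃]) → R = UVᵀ:
  R  [+0.94977 +0.30106 -0.08546]
  R  [-0.27311 +0.93069 +0.24338]
  R  [+0.15281 -0.20781 +0.96616]
t = (-0.01096, +0.05330, +0.61426) m
tr R = 2.846612; θ = arccos((tr R − 1)/2) = 0.394196 rad = 22.586°
axis k = ((R−Rᵀ)₃₂, (R−Rᵀ)₁₃, (R−Rᵀ)₂₁) / (2 sinθ) = (-0.587384, -0.310200, -0.747500)
rvec = θ·k = (-0.231544, -0.122279, -0.294661)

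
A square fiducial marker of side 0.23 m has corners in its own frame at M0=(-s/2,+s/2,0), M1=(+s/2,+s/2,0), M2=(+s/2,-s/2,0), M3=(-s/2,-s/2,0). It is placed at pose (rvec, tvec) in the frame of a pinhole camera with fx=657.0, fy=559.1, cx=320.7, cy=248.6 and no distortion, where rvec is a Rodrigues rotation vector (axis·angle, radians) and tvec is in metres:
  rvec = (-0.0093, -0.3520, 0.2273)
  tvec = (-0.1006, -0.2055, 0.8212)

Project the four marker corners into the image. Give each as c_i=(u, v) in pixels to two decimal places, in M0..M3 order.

c0=(125.36, 162.91) c1=(304.76, 204.21) c2=(343.19, 60.07) c3=(170.16, 5.01)

Intrinsics K: fx=657.0, fy=559.1, cx=320.7, cy=248.6
Marker side s = 0.23 m; corners in marker frame (Z=0):
  M0 = (-0.1150, +0.1150, 0)
  M1 = (+0.1150, +0.1150, 0)
  M2 = (+0.1150, -0.1150, 0)
  M3 = (-0.1150, -0.1150, 0)
rvec = (-0.0093, -0.3520, 0.2273), |rvec| = θ = 0.41911 rad = 24.013°
Rodrigues: sinθ=0.40695, 1−cosθ=0.08655; R = I + sinθ·[k]× + (1−cosθ)·[k]×²:
    [+0.91349 -0.21909 -0.34283]
    [+0.22232 +0.97450 -0.03039]
    [+0.34074 -0.04845 +0.93891]
t = (-0.1006, -0.2055, 0.8212) m
M0: Pc = R·M0+t = (-0.23085, -0.11900, +0.77644); u = 657.0·(-0.23085)/0.77644 + 320.7 = 125.3648, v = 559.1·(-0.11900)/0.77644 + 248.6 = 162.9114
M1: Pc = R·M1+t = (-0.02074, -0.06787, +0.85481); u = 657.0·(-0.02074)/0.85481 + 320.7 = 304.7566, v = 559.1·(-0.06787)/0.85481 + 248.6 = 204.2115
M2: Pc = R·M2+t = (+0.02965, -0.29200, +0.86596); u = 657.0·(+0.02965)/0.86596 + 320.7 = 343.1932, v = 559.1·(-0.29200)/0.86596 + 248.6 = 60.0713
M3: Pc = R·M3+t = (-0.18046, -0.34313, +0.78759); u = 657.0·(-0.18046)/0.78759 + 320.7 = 170.1645, v = 559.1·(-0.34313)/0.78759 + 248.6 = 5.0125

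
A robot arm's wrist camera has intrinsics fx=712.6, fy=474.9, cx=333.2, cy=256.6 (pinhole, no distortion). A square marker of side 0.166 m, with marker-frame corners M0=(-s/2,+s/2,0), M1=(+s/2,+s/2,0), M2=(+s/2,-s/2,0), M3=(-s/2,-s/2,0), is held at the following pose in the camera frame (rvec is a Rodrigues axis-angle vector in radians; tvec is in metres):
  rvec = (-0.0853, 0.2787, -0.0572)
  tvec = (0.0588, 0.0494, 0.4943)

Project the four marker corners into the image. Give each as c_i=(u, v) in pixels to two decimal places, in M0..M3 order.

c0=(309.18, 384.94) c1=(551.50, 385.85) c2=(533.55, 218.14) c3=(299.83, 231.69)

Intrinsics K: fx=712.6, fy=474.9, cx=333.2, cy=256.6
Marker side s = 0.166 m; corners in marker frame (Z=0):
  M0 = (-0.0830, +0.0830, 0)
  M1 = (+0.0830, +0.0830, 0)
  M2 = (+0.0830, -0.0830, 0)
  M3 = (-0.0830, -0.0830, 0)
rvec = (-0.0853, 0.2787, -0.0572), |rvec| = θ = 0.29702 rad = 17.018°
Rodrigues: sinθ=0.29267, 1−cosθ=0.04379; R = I + sinθ·[k]× + (1−cosθ)·[k]×²:
    [+0.95982 +0.04456 +0.27704]
    [-0.06816 +0.99476 +0.07614]
    [-0.27220 -0.09196 +0.95784]
t = (0.0588, 0.0494, 0.4943) m
M0: Pc = R·M0+t = (-0.01717, +0.13762, +0.50926); u = 712.6·(-0.01717)/0.50926 + 333.2 = 309.1790, v = 474.9·(+0.13762)/0.50926 + 256.6 = 384.9376
M1: Pc = R·M1+t = (+0.14216, +0.12631, +0.46407); u = 712.6·(+0.14216)/0.46407 + 333.2 = 551.4972, v = 474.9·(+0.12631)/0.46407 + 256.6 = 385.8544
M2: Pc = R·M2+t = (+0.13477, -0.03882, +0.47934); u = 712.6·(+0.13477)/0.47934 + 333.2 = 533.5476, v = 474.9·(-0.03882)/0.47934 + 256.6 = 218.1367
M3: Pc = R·M3+t = (-0.02456, -0.02751, +0.52453); u = 712.6·(-0.02456)/0.52453 + 333.2 = 299.8281, v = 474.9·(-0.02751)/0.52453 + 256.6 = 231.6945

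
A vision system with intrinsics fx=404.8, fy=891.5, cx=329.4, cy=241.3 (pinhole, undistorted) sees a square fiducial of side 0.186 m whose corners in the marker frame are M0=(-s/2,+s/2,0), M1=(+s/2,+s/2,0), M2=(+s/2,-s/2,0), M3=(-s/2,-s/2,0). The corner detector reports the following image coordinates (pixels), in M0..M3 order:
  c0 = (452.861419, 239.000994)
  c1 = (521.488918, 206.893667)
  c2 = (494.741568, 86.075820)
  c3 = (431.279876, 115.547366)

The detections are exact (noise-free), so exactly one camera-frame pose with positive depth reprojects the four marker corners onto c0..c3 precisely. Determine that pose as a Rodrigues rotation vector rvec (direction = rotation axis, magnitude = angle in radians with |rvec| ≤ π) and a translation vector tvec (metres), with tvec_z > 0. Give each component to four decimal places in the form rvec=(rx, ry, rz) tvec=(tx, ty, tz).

Intrinsics K: fx=404.8, fy=891.5, cx=329.4, cy=241.3
Marker side s = 0.186 m; corners in marker frame (Z=0):
  M0 = (-0.0930, +0.0930, 0)
  M1 = (+0.0930, +0.0930, 0)
  M2 = (+0.0930, -0.0930, 0)
  M3 = (-0.0930, -0.0930, 0)
Detected image corners:
  c0 = (452.861419, 239.000994) px
  c1 = (521.488918, 206.893667) px
  c2 = (494.741568, 86.075820) px
  c3 = (431.279876, 115.547366) px
Planar DLT: solve 8×8 A·h = b for H (H[2,2]=1):
  H  [+358.88754 -71.45241 +474.64482]
  H  [-163.77090 +588.02084 +159.45901]
  H  [+0.00917 -0.42388 +1.00000]
B = K⁻¹H; ‖b₁‖=0.898664, ‖b₂‖=0.898664; λ = 2/(‖b₁‖+‖b₂‖) = 1.112763, sign → tz>0 ⇒ λ=+1.112763
r₁ = λ·B[:,0] = (+0.97825,-0.20718,+0.01020); r₂ = λ·B[:,1] = (+0.18740,+0.86163,-0.47167)
r₃ = r₁×r₂ = (+0.08893,+0.46333,+0.88171); SVD([r₁ r₂ r₃]) → R = UVᵀ:
  R  [+0.97825 +0.18740 +0.08893]
  R  [-0.20718 +0.86163 +0.46333]
  R  [+0.01020 -0.47167 +0.88171]
t = (+0.39927, -0.10215, +1.11276) m
tr R = 2.721593; θ = arccos((tr R − 1)/2) = 0.533964 rad = 30.594°
axis k = ((R−Rᵀ)₃₂, (R−Rᵀ)₁₃, (R−Rᵀ)₂₁) / (2 sinθ) = (-0.918560, +0.077341, -0.387642)
rvec = θ·k = (-0.490478, +0.041297, -0.206987)

rvec=(-0.4905, 0.0413, -0.2070) tvec=(0.3993, -0.1022, 1.1128)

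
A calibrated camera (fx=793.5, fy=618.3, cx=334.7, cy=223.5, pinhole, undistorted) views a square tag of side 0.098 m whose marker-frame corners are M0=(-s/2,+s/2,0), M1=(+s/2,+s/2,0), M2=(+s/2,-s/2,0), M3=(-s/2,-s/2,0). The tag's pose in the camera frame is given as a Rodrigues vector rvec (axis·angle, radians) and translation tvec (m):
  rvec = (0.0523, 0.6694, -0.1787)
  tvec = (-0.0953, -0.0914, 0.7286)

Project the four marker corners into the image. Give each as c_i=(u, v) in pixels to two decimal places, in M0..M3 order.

Intrinsics K: fx=793.5, fy=618.3, cx=334.7, cy=223.5
Marker side s = 0.098 m; corners in marker frame (Z=0):
  M0 = (-0.0490, +0.0490, 0)
  M1 = (+0.0490, +0.0490, 0)
  M2 = (+0.0490, -0.0490, 0)
  M3 = (-0.0490, -0.0490, 0)
rvec = (0.0523, 0.6694, -0.1787), |rvec| = θ = 0.69481 rad = 39.810°
Rodrigues: sinθ=0.64024, 1−cosθ=0.23183; R = I + sinθ·[k]× + (1−cosθ)·[k]×²:
    [+0.76949 +0.18148 +0.61234]
    [-0.14785 +0.98335 -0.10564]
    [-0.62131 -0.00925 +0.78351]
t = (-0.0953, -0.0914, 0.7286) m
M0: Pc = R·M0+t = (-0.12411, -0.03597, +0.75859); u = 793.5·(-0.12411)/0.75859 + 334.7 = 204.8761, v = 618.3·(-0.03597)/0.75859 + 223.5 = 194.1814
M1: Pc = R·M1+t = (-0.04870, -0.05046, +0.69770); u = 793.5·(-0.04870)/0.69770 + 334.7 = 279.3101, v = 618.3·(-0.05046)/0.69770 + 223.5 = 178.7821
M2: Pc = R·M2+t = (-0.06649, -0.14683, +0.69861); u = 793.5·(-0.06649)/0.69861 + 334.7 = 259.1816, v = 618.3·(-0.14683)/0.69861 + 223.5 = 93.5498
M3: Pc = R·M3+t = (-0.14190, -0.13234, +0.75950); u = 793.5·(-0.14190)/0.75950 + 334.7 = 186.4501, v = 618.3·(-0.13234)/0.75950 + 223.5 = 115.7637

c0=(204.88, 194.18) c1=(279.31, 178.78) c2=(259.18, 93.55) c3=(186.45, 115.76)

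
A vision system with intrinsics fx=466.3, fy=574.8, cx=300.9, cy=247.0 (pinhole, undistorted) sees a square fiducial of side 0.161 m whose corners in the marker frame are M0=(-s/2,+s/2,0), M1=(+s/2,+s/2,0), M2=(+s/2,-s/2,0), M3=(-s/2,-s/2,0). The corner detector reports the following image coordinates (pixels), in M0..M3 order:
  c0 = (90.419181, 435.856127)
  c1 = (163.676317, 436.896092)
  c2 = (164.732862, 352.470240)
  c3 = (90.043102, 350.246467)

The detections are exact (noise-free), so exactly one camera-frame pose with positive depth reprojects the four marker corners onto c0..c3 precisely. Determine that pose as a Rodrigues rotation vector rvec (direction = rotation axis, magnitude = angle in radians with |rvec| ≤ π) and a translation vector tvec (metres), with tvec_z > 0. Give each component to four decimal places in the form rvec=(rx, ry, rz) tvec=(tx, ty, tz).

rvec=(0.1284, -0.0852, 0.0464) tvec=(-0.3881, 0.2674, 1.0434)

Intrinsics K: fx=466.3, fy=574.8, cx=300.9, cy=247.0
Marker side s = 0.161 m; corners in marker frame (Z=0):
  M0 = (-0.0805, +0.0805, 0)
  M1 = (+0.0805, +0.0805, 0)
  M2 = (+0.0805, -0.0805, 0)
  M3 = (-0.0805, -0.0805, 0)
Detected image corners:
  c0 = (90.419181, 435.856127) px
  c1 = (163.676317, 436.896092) px
  c2 = (164.732862, 352.470240) px
  c3 = (90.043102, 350.246467) px
Planar DLT: solve 8×8 A·h = b for H (H[2,2]=1):
  H  [+470.12707 +13.20893 +127.46682]
  H  [+43.25179 +575.56656 +394.28571]
  H  [+0.08417 +0.12068 +1.00000]
B = K⁻¹H; ‖b₁‖=0.958397, ‖b₂‖=0.958397; λ = 2/(‖b₁‖+‖b₂‖) = 1.043409, sign → tz>0 ⇒ λ=+1.043409
r₁ = λ·B[:,0] = (+0.99530,+0.04077,+0.08782); r₂ = λ·B[:,1] = (-0.05170,+0.99069,+0.12592)
r₃ = r₁×r₂ = (-0.08187,-0.12986,+0.98815); SVD([r₁ r₂ r₃]) → R = UVᵀ:
  R  [+0.99530 -0.05170 -0.08187]
  R  [+0.04077 +0.99069 -0.12986]
  R  [+0.08782 +0.12592 +0.98815]
t = (-0.38808, +0.26736, +1.04341) m
tr R = 2.974140; θ = arccos((tr R − 1)/2) = 0.160984 rad = 9.224°
axis k = ((R−Rᵀ)₃₂, (R−Rᵀ)₁₃, (R−Rᵀ)₂₁) / (2 sinθ) = (+0.797870, -0.529340, +0.288447)
rvec = θ·k = (+0.128444, -0.085215, +0.046435)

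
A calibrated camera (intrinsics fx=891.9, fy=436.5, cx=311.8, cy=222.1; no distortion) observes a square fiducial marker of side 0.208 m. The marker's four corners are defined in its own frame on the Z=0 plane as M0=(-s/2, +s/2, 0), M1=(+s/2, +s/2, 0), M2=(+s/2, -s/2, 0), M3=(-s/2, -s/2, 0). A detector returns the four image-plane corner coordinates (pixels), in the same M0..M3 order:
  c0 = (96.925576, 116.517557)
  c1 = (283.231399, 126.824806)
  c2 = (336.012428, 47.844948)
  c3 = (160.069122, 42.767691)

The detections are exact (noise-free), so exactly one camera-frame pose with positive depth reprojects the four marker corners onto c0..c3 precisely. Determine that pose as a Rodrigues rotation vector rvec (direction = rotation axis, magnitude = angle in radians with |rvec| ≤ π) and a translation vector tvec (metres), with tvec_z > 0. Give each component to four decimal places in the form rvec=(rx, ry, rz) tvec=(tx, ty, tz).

rvec=(-0.3902, 0.2431, 0.2220) tvec=(-0.0996, -0.3024, 0.9417)

Intrinsics K: fx=891.9, fy=436.5, cx=311.8, cy=222.1
Marker side s = 0.208 m; corners in marker frame (Z=0):
  M0 = (-0.1040, +0.1040, 0)
  M1 = (+0.1040, +0.1040, 0)
  M2 = (+0.1040, -0.1040, 0)
  M3 = (-0.1040, -0.1040, 0)
Detected image corners:
  c0 = (96.925576, 116.517557) px
  c1 = (283.231399, 126.824806) px
  c2 = (336.012428, 47.844948) px
  c3 = (160.069122, 42.767691) px
Planar DLT: solve 8×8 A·h = b for H (H[2,2]=1):
  H  [+805.84031 -360.15542 +217.41893]
  H  [+12.10970 +335.98727 +81.90841]
  H  [-0.29214 -0.36855 +1.00000]
B = K⁻¹H; ‖b₁‖=1.061965, ‖b₂‖=1.061965; λ = 2/(‖b₁‖+‖b₂‖) = 0.941651, sign → tz>0 ⇒ λ=+0.941651
r₁ = λ·B[:,0] = (+0.94696,+0.16610,-0.27509); r₂ = λ·B[:,1] = (-0.25892,+0.90140,-0.34704)
r₃ = r₁×r₂ = (+0.19033,+0.39986,+0.89660); SVD([r₁ r₂ r₃]) → R = UVᵀ:
  R  [+0.94696 -0.25892 +0.19033]
  R  [+0.16610 +0.90140 +0.39986]
  R  [-0.27509 -0.34704 +0.89660]
t = (-0.09965, -0.30243, +0.94165) m
tr R = 2.744957; θ = arccos((tr R − 1)/2) = 0.510545 rad = 29.252°
axis k = ((R−Rᵀ)₃₂, (R−Rᵀ)₁₃, (R−Rᵀ)₂₁) / (2 sinθ) = (-0.764250, +0.476228, +0.434889)
rvec = θ·k = (-0.390184, +0.243136, +0.222030)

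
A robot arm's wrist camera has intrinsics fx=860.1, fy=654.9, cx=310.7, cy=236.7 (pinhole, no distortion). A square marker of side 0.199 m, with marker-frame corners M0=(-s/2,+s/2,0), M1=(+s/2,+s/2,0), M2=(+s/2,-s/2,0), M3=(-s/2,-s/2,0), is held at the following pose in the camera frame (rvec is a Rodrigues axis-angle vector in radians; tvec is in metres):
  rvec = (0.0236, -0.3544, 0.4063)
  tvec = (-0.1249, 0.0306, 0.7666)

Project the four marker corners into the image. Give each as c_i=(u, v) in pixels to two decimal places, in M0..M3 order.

c0=(16.22, 312.26) c1=(225.96, 368.48) c2=(310.04, 218.18) c3=(110.77, 148.82)

Intrinsics K: fx=860.1, fy=654.9, cx=310.7, cy=236.7
Marker side s = 0.199 m; corners in marker frame (Z=0):
  M0 = (-0.0995, +0.0995, 0)
  M1 = (+0.0995, +0.0995, 0)
  M2 = (+0.0995, -0.0995, 0)
  M3 = (-0.0995, -0.0995, 0)
rvec = (0.0236, -0.3544, 0.4063), |rvec| = θ = 0.53966 rad = 30.920°
Rodrigues: sinθ=0.51385, 1−cosθ=0.14212; R = I + sinθ·[k]× + (1−cosθ)·[k]×²:
    [+0.85815 -0.39095 -0.33277]
    [+0.38278 +0.91917 -0.09274]
    [+0.34213 -0.04779 +0.93844]
t = (-0.1249, 0.0306, 0.7666) m
M0: Pc = R·M0+t = (-0.24919, +0.08397, +0.72780); u = 860.1·(-0.24919)/0.72780 + 310.7 = 16.2188, v = 654.9·(+0.08397)/0.72780 + 236.7 = 312.2596
M1: Pc = R·M1+t = (-0.07841, +0.16014, +0.79589); u = 860.1·(-0.07841)/0.79589 + 310.7 = 225.9607, v = 654.9·(+0.16014)/0.79589 + 236.7 = 368.4759
M2: Pc = R·M2+t = (-0.00061, -0.02277, +0.80540); u = 860.1·(-0.00061)/0.80540 + 310.7 = 310.0436, v = 654.9·(-0.02277)/0.80540 + 236.7 = 218.1842
M3: Pc = R·M3+t = (-0.17139, -0.09894, +0.73731); u = 860.1·(-0.17139)/0.73731 + 310.7 = 110.7714, v = 654.9·(-0.09894)/0.73731 + 236.7 = 148.8152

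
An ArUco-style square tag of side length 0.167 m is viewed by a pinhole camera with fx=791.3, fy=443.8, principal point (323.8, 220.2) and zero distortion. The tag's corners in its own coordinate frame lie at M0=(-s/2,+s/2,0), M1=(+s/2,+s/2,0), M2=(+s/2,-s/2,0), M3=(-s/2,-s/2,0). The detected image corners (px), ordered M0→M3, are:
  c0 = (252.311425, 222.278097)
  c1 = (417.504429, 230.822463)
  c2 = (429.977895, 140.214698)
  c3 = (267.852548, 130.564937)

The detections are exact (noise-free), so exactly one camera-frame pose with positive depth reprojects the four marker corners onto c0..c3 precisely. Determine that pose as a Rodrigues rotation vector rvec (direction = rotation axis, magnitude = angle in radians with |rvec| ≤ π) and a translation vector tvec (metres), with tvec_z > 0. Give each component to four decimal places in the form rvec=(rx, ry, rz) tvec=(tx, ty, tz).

Intrinsics K: fx=791.3, fy=443.8, cx=323.8, cy=220.2
Marker side s = 0.167 m; corners in marker frame (Z=0):
  M0 = (-0.0835, +0.0835, 0)
  M1 = (+0.0835, +0.0835, 0)
  M2 = (+0.0835, -0.0835, 0)
  M3 = (-0.0835, -0.0835, 0)
Detected image corners:
  c0 = (252.311425, 222.278097) px
  c1 = (417.504429, 230.822463) px
  c2 = (429.977895, 140.214698) px
  c3 = (267.852548, 130.564937) px
Planar DLT: solve 8×8 A·h = b for H (H[2,2]=1):
  H  [+1008.32750 -119.75682 +342.54086]
  H  [+69.54121 +526.82302 +180.60150]
  H  [+0.08310 -0.10513 +1.00000]
B = K⁻¹H; ‖b₁‖=1.248394, ‖b₂‖=1.248394; λ = 2/(‖b₁‖+‖b₂‖) = 0.801029, sign → tz>0 ⇒ λ=+0.801029
r₁ = λ·B[:,0] = (+0.99349,+0.09249,+0.06657); r₂ = λ·B[:,1] = (-0.08677,+0.99266,-0.08421)
r₃ = r₁×r₂ = (-0.07387,+0.07789,+0.99422); SVD([r₁ r₂ r₃]) → R = UVᵀ:
  R  [+0.99349 -0.08677 -0.07387]
  R  [+0.09249 +0.99266 +0.07789]
  R  [+0.06657 -0.08421 +0.99422]
t = (+0.01897, -0.07147, +0.80103) m
tr R = 2.980371; θ = arccos((tr R − 1)/2) = 0.140218 rad = 8.034°
axis k = ((R−Rᵀ)₃₂, (R−Rᵀ)₁₃, (R−Rᵀ)₂₁) / (2 sinθ) = (-0.579915, -0.502408, +0.641315)
rvec = θ·k = (-0.081315, -0.070447, +0.089924)

rvec=(-0.0813, -0.0704, 0.0899) tvec=(0.0190, -0.0715, 0.8010)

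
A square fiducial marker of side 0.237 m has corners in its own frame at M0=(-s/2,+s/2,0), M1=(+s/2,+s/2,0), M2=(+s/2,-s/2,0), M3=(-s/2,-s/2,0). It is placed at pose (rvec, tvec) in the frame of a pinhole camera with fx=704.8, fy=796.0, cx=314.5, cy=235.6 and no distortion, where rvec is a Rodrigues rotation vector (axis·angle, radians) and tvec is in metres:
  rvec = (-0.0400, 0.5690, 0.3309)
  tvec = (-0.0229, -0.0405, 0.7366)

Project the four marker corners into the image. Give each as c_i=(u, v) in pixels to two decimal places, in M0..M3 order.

Intrinsics K: fx=704.8, fy=796.0, cx=314.5, cy=235.6
Marker side s = 0.237 m; corners in marker frame (Z=0):
  M0 = (-0.1185, +0.1185, 0)
  M1 = (+0.1185, +0.1185, 0)
  M2 = (+0.1185, -0.1185, 0)
  M3 = (-0.1185, -0.1185, 0)
rvec = (-0.0400, 0.5690, 0.3309), |rvec| = θ = 0.65944 rad = 37.783°
Rodrigues: sinθ=0.61267, 1−cosθ=0.20966; R = I + sinθ·[k]× + (1−cosθ)·[k]×²:
    [+0.79111 -0.31841 +0.52227]
    [+0.29646 +0.94644 +0.12794]
    [-0.53503 +0.05362 +0.84313]
t = (-0.0229, -0.0405, 0.7366) m
M0: Pc = R·M0+t = (-0.15438, +0.03652, +0.80635); u = 704.8·(-0.15438)/0.80635 + 314.5 = 179.5650, v = 796.0·(+0.03652)/0.80635 + 235.6 = 271.6532
M1: Pc = R·M1+t = (+0.03312, +0.10678, +0.67955); u = 704.8·(+0.03312)/0.67955 + 314.5 = 348.8455, v = 796.0·(+0.10678)/0.67955 + 235.6 = 360.6816
M2: Pc = R·M2+t = (+0.10858, -0.11752, +0.66685); u = 704.8·(+0.10858)/0.66685 + 314.5 = 429.2576, v = 796.0·(-0.11752)/0.66685 + 235.6 = 95.3161
M3: Pc = R·M3+t = (-0.07892, -0.18778, +0.79365); u = 704.8·(-0.07892)/0.79365 + 314.5 = 244.4192, v = 796.0·(-0.18778)/0.79365 + 235.6 = 47.2601

c0=(179.57, 271.65) c1=(348.85, 360.68) c2=(429.26, 95.32) c3=(244.42, 47.26)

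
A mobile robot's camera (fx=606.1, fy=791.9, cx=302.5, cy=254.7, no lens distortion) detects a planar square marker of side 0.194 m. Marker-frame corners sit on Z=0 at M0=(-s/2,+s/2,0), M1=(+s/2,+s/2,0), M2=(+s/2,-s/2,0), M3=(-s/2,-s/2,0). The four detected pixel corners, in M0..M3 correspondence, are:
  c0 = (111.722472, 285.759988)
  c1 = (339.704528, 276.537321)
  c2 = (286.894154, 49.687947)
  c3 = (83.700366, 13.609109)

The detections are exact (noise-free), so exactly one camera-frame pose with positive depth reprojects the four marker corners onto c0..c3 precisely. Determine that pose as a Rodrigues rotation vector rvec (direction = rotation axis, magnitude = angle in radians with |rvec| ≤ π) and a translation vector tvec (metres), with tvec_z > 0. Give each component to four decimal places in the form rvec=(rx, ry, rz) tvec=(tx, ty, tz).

Intrinsics K: fx=606.1, fy=791.9, cx=302.5, cy=254.7
Marker side s = 0.194 m; corners in marker frame (Z=0):
  M0 = (-0.0970, +0.0970, 0)
  M1 = (+0.0970, +0.0970, 0)
  M2 = (+0.0970, -0.0970, 0)
  M3 = (-0.0970, -0.0970, 0)
Detected image corners:
  c0 = (111.722472, 285.759988) px
  c1 = (339.704528, 276.537321) px
  c2 = (286.894154, 49.687947) px
  c3 = (83.700366, 13.609109) px
Planar DLT: solve 8×8 A·h = b for H (H[2,2]=1):
  H  [+1307.38886 +54.92468 +214.20703]
  H  [+230.91368 +1153.65044 +147.64554]
  H  [+0.97769 -0.77597 +1.00000]
B = K⁻¹H; ‖b₁‖=1.934495, ‖b₂‖=1.934495; λ = 2/(‖b₁‖+‖b₂‖) = 0.516931, sign → tz>0 ⇒ λ=+0.516931
r₁ = λ·B[:,0] = (+0.86281,-0.01182,+0.50540); r₂ = λ·B[:,1] = (+0.24704,+0.88208,-0.40112)
r₃ = r₁×r₂ = (-0.44106,+0.47094,+0.76399); SVD([r₁ r₂ r₃]) → R = UVᵀ:
  R  [+0.86281 +0.24704 -0.44106]
  R  [-0.01182 +0.88208 +0.47094]
  R  [+0.50540 -0.40112 +0.76399]
t = (-0.07530, -0.06988, +0.51693) m
tr R = 2.508879; θ = arccos((tr R − 1)/2) = 0.715996 rad = 41.024°
axis k = ((R−Rᵀ)₃₂, (R−Rᵀ)₁₃, (R−Rᵀ)₂₁) / (2 sinθ) = (-0.664309, -0.720979, -0.197189)
rvec = θ·k = (-0.475643, -0.516218, -0.141187)

rvec=(-0.4756, -0.5162, -0.1412) tvec=(-0.0753, -0.0699, 0.5169)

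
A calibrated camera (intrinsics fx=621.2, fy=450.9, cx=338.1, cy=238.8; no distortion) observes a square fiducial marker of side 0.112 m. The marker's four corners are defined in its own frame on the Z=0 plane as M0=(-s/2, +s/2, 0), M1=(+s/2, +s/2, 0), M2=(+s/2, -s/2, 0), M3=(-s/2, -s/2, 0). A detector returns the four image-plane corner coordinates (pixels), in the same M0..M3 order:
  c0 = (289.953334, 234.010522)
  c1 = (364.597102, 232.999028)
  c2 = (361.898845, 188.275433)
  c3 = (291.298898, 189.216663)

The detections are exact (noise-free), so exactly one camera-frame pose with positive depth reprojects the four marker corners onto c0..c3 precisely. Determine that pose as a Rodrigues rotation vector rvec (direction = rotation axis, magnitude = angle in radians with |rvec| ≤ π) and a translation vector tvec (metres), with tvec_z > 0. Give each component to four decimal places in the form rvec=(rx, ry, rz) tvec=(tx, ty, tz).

Intrinsics K: fx=621.2, fy=450.9, cx=338.1, cy=238.8
Marker side s = 0.112 m; corners in marker frame (Z=0):
  M0 = (-0.0560, +0.0560, 0)
  M1 = (+0.0560, +0.0560, 0)
  M2 = (+0.0560, -0.0560, 0)
  M3 = (-0.0560, -0.0560, 0)
Detected image corners:
  c0 = (289.953334, 234.010522) px
  c1 = (364.597102, 232.999028) px
  c2 = (361.898845, 188.275433) px
  c3 = (291.298898, 189.216663) px
Planar DLT: solve 8×8 A·h = b for H (H[2,2]=1):
  H  [+648.94336 -156.51154 +326.93408]
  H  [-8.03941 +294.65959 +210.50221]
  H  [+0.00317 -0.49720 +1.00000]
B = K⁻¹H; ‖b₁‖=1.043123, ‖b₂‖=1.043123; λ = 2/(‖b₁‖+‖b₂‖) = 0.958660, sign → tz>0 ⇒ λ=+0.958660
r₁ = λ·B[:,0] = (+0.99982,-0.01870,+0.00304); r₂ = λ·B[:,1] = (+0.01789,+0.87891,-0.47665)
r₃ = r₁×r₂ = (+0.00624,+0.47662,+0.87909); SVD([r₁ r₂ r₃]) → R = UVᵀ:
  R  [+0.99982 +0.01789 +0.00624]
  R  [-0.01870 +0.87891 +0.47662]
  R  [+0.00304 -0.47665 +0.87909]
t = (-0.01723, -0.06016, +0.95866) m
tr R = 2.757823; θ = arccos((tr R − 1)/2) = 0.497221 rad = 28.489°
axis k = ((R−Rᵀ)₃₂, (R−Rᵀ)₁₃, (R−Rᵀ)₂₁) / (2 sinθ) = (-0.999258, +0.003358, -0.038358)
rvec = θ·k = (-0.496853, +0.001670, -0.019072)

rvec=(-0.4969, 0.0017, -0.0191) tvec=(-0.0172, -0.0602, 0.9587)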